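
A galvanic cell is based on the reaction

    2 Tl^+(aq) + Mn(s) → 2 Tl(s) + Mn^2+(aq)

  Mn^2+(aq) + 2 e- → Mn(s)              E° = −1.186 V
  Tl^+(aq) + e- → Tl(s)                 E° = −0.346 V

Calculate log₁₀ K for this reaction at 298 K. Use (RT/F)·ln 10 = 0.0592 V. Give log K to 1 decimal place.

log K = 28.4

The Tl⁺/Tl couple is reduced (cathode); E°cell = −0.346 − (−1.186) = +0.840 V with n = 2.
At equilibrium E = 0, so log K = nE°cell / 0.0592 = (2)(+0.840) / 0.0592 = 28.4.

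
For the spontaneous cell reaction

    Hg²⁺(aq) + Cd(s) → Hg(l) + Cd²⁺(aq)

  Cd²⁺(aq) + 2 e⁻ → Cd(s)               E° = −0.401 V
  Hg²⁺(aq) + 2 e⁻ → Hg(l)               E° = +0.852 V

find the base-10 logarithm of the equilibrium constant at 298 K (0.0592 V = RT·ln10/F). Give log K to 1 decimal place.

log K = 42.3

The Hg²⁺/Hg couple is reduced (cathode); E°cell = +0.852 − (−0.401) = +1.253 V with n = 2.
At equilibrium E = 0, so log K = nE°cell / 0.0592 = (2)(+1.253) / 0.0592 = 42.3.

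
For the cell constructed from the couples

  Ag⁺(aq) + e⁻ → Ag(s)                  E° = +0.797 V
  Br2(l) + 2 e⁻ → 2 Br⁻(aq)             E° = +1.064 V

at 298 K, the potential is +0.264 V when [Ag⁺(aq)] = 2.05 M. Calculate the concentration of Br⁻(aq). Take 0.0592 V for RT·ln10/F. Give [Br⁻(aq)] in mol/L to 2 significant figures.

0.55 M

Br₂/Br⁻ is the cathode (higher E°); E°cell = +1.064 − (+0.797) = +0.267 V with n = 2.
Rearranging E = E° − (0.0592/n)·log Q gives log Q = 2(+0.267 − (+0.264))/0.0592 = 0.101.
The balanced reaction is Br2(l) + 2 Ag(s) → 2 Br⁻(aq) + 2 Ag⁺(aq), so Q = [Br⁻(aq)]^2·[Ag⁺(aq)]^2.
Isolating [Br⁻(aq)] in Q = 10^{0.101} yields log [Br⁻(aq)] = −0.261, i.e. 0.55 M.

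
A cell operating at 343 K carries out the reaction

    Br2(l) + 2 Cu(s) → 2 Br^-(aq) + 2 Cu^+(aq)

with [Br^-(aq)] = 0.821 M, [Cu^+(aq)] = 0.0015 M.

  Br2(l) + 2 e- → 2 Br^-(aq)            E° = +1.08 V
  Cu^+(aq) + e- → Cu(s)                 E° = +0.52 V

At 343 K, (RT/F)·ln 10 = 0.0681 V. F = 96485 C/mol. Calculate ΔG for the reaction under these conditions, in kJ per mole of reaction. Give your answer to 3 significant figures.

E°cell = +1.08 − (+0.52) = +0.56 V; the balanced reaction transfers n = 2 electrons.
Here Q = [Br^-(aq)]^2·[Cu^+(aq)]^2 = 1.52×10^−6 (log Q = −5.819), giving E = +0.56 − (0.0681/2)·(−5.819) = +0.7581 V.
Finally ΔG = −nFE = −(2)(96485 C/mol)(+0.7581 V) = −146 kJ/mol.

−146 kJ/mol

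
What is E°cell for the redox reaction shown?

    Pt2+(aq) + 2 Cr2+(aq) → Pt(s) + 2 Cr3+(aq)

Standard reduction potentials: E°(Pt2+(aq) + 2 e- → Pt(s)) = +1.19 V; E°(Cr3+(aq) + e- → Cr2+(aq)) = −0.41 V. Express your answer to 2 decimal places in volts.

+1.60 V

In the reaction as written, Pt2+(aq) is reduced (cathode) and Cr3+(aq) is produced by oxidation at the anode.
E°cell = E°(cathode) − E°(anode) = +1.19 − (−0.41) = +1.60 V.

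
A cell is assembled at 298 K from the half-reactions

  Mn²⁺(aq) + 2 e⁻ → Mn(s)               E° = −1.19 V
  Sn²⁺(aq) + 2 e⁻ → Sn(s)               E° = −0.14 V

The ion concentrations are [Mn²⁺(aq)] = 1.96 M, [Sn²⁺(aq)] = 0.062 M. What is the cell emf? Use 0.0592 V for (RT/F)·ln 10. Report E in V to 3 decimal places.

Sn²⁺/Sn is reduced (cathode, E° = −0.14 V) and Mn²⁺/Mn is oxidized (anode).
The standard potential is −0.14 − (−1.19) = +1.05 V and the balanced reaction transfers n = 2 electrons.
The balanced reaction is Sn²⁺(aq) + Mn(s) → Sn(s) + Mn²⁺(aq), so Q = [Mn²⁺(aq)] / [Sn²⁺(aq)] = 31.6 and log Q = 1.500.
Applying E = E° − (RT ln10/nF)·log Q gives +1.05 − (0.0592/2)(1.500) = +1.006 V.

+1.006 V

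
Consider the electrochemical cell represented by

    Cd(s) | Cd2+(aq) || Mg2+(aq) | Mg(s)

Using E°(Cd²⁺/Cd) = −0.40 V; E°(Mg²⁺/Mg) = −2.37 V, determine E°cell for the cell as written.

−1.97 V

By convention the left-hand electrode in cell notation is the anode (oxidation) and the right-hand electrode is the cathode (reduction).
E°cell = E°(right) − E°(left) = −2.37 − (−0.40) = −1.97 V.
The negative sign shows that, as written, the cell would require an external voltage to drive the reaction.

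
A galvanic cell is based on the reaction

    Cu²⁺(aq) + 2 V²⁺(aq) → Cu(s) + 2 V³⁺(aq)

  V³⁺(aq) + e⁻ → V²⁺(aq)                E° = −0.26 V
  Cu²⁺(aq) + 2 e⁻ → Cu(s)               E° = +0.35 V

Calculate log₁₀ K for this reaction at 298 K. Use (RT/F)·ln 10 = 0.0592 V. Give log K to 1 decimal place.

log K = 20.6

The Cu²⁺/Cu couple is reduced (cathode); E°cell = +0.35 − (−0.26) = +0.61 V with n = 2.
At equilibrium E = 0, so log K = nE°cell / 0.0592 = (2)(+0.61) / 0.0592 = 20.6.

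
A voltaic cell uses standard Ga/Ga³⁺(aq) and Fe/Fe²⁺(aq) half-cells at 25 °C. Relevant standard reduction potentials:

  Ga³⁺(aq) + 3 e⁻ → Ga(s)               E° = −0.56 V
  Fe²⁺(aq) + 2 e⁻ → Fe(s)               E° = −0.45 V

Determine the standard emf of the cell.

+0.11 V

The Fe²⁺/Fe couple has the higher E°, so Fe ion is reduced (cathode) and Ga is oxidized (anode).
E°cell = E°(cathode) − E°(anode) = −0.45 − (−0.56) = +0.11 V.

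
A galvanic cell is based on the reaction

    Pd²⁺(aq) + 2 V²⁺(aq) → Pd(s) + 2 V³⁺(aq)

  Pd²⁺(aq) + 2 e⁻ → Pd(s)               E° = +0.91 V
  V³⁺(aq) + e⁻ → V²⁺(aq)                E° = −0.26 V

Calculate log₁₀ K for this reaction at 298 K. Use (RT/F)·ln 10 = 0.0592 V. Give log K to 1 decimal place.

The Pd²⁺/Pd couple is reduced (cathode); E°cell = +0.91 − (−0.26) = +1.17 V with n = 2.
At equilibrium E = 0, so log K = nE°cell / 0.0592 = (2)(+1.17) / 0.0592 = 39.5.

log K = 39.5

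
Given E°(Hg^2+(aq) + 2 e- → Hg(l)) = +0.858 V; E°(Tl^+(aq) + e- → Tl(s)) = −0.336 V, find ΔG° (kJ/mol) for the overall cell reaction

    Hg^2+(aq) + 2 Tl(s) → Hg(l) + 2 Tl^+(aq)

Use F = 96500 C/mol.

In the reaction as written Hg^2+(aq) is reduced, so the Hg²⁺/Hg couple is the cathode and Tl⁺/Tl is the anode.
E°cell = +0.858 − (−0.336) = +1.194 V; balancing electrons gives n = 2.
ΔG° = −nFE°cell = −(2)(96500)(+1.194) J/mol = −230 kJ/mol.

−230 kJ/mol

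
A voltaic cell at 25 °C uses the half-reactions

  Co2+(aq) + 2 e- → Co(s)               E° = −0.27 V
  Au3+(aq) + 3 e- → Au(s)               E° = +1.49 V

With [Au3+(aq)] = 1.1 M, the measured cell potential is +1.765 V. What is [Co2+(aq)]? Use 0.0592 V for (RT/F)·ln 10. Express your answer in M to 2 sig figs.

Au³⁺/Au is the cathode (higher E°); E°cell = +1.49 − (−0.27) = +1.76 V with n = 6.
Since E = E° − (0.0592/n)·log Q, log Q = n(E° − E)/0.0592 = −0.507.
Balancing electrons gives 2 Au3+(aq) + 3 Co(s) → 2 Au(s) + 3 Co2+(aq); thus Q = [Co2+(aq)]^3 / [Au3+(aq)]^2.
Solving for the unknown gives log [Co2+(aq)] = −0.141, so [Co2+(aq)] ≈ 0.72 M.

0.72 M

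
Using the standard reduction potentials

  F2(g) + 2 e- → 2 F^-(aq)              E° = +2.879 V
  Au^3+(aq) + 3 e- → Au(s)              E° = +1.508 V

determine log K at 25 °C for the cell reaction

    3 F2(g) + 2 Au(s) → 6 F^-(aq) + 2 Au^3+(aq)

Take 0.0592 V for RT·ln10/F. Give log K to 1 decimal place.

The F₂/F⁻ couple is reduced (cathode); E°cell = +2.879 − (+1.508) = +1.371 V with n = 6.
At equilibrium E = 0, so log K = nE°cell / 0.0592 = (6)(+1.371) / 0.0592 = 139.0.

log K = 139.0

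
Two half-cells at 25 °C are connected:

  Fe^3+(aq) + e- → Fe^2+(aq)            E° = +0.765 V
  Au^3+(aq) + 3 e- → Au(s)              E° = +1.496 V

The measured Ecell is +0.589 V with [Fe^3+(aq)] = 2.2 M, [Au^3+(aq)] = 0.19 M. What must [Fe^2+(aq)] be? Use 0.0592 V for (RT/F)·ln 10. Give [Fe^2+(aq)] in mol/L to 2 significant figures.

With Au³⁺/Au at the cathode and Fe³⁺/Fe²⁺ at the anode, E°cell = +1.496 − (+0.765) = +0.731 V (n = 3).
Rearranging E = E° − (0.0592/n)·log Q gives log Q = 3(+0.731 − (+0.589))/0.0592 = 7.196.
The balanced reaction is Au^3+(aq) + 3 Fe^2+(aq) → Au(s) + 3 Fe^3+(aq), so Q = [Fe^3+(aq)]^3 / ([Au^3+(aq)]·[Fe^2+(aq)]^3).
Solving for the unknown gives log [Fe^2+(aq)] = −1.816, so [Fe^2+(aq)] ≈ 0.015 M.

0.015 M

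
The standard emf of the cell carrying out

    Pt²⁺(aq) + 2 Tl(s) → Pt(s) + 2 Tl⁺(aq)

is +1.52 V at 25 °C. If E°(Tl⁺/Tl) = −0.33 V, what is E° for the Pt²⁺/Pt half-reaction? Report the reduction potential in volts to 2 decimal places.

In the reaction as written the Pt²⁺/Pt couple is reduced (cathode) and Tl⁺/Tl is oxidized (anode), so E°cell = E°(Pt²⁺/Pt) − E°(Tl⁺/Tl).
E°(Pt²⁺/Pt) = E°cell + E°(anode) = +1.52 + (−0.33) = +1.19 V.

+1.19 V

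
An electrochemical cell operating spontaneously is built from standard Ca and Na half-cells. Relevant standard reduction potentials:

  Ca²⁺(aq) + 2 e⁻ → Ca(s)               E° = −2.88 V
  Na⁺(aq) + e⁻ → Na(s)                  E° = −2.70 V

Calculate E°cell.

Of the two couples in this cell, the one with the more positive reduction potential is reduced at the cathode: here that is Na⁺/Na (−2.70 V); Ca²⁺/Ca (−2.88 V) is the anode.
E°cell = E°(cathode) − E°(anode) = −2.70 − (−2.88) = +0.18 V.

+0.18 V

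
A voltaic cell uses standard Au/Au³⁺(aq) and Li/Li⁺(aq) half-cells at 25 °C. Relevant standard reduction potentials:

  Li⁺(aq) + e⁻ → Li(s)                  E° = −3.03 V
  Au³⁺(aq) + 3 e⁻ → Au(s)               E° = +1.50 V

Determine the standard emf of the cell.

The Au³⁺/Au couple has the higher E°, so Au ion is reduced (cathode) and Li is oxidized (anode).
E°cell = E°(cathode) − E°(anode) = +1.50 − (−3.03) = +4.53 V.

+4.53 V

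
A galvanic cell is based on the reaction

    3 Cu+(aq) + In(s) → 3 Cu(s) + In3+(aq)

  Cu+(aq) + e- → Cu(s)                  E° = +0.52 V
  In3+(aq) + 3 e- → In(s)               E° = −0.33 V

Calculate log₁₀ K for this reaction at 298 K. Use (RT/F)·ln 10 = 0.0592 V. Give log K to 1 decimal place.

The Cu⁺/Cu couple is reduced (cathode); E°cell = +0.52 − (−0.33) = +0.85 V with n = 3.
At equilibrium E = 0, so log K = nE°cell / 0.0592 = (3)(+0.85) / 0.0592 = 43.1.

log K = 43.1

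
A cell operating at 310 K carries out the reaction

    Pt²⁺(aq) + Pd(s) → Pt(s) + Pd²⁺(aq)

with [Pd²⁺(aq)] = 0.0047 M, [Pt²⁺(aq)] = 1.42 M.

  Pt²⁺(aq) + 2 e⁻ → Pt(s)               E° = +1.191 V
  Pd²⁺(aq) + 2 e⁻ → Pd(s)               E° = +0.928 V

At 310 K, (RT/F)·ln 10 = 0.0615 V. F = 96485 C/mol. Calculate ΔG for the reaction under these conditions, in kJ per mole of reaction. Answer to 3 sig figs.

With Pt²⁺/Pt reduced at the cathode, E°cell = +1.191 − (+0.928) = +0.263 V and n = 2.
Q = [Pd²⁺(aq)] / [Pt²⁺(aq)] = 0.00331, so log Q = −2.480 and E = +0.263 − (0.0615/2)(−2.480) = +0.3393 V.
ΔG = −nFE = −(2)(96485)(+0.3393) J/mol = −65.5 kJ/mol.

−65.5 kJ/mol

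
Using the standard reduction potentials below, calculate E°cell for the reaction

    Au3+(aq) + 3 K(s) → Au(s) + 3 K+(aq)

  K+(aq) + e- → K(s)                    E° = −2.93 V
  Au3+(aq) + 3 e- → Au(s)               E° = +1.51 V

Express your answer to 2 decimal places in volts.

+4.44 V

Au3+(aq) gains electrons, so the Au³⁺/Au couple is the cathode; the K⁺/K couple is the anode.
E°cell = E°(cathode) − E°(anode) = +1.51 − (−2.93) = +4.44 V.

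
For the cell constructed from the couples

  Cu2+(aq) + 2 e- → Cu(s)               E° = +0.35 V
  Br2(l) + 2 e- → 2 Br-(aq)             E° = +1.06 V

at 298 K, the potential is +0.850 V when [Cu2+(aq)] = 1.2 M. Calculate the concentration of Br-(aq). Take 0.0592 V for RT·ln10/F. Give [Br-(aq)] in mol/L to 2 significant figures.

0.0039 M

With Br₂/Br⁻ at the cathode and Cu²⁺/Cu at the anode, E°cell = +1.06 − (+0.35) = +0.71 V (n = 2).
Rearranging E = E° − (0.0592/n)·log Q gives log Q = 2(+0.71 − (+0.850))/0.0592 = −4.730.
The balanced reaction is Br2(l) + Cu(s) → 2 Br-(aq) + Cu2+(aq), so Q = [Br-(aq)]^2·[Cu2+(aq)].
Isolating [Br-(aq)] in Q = 10^{−4.730} yields log [Br-(aq)] = −2.405, i.e. 0.0039 M.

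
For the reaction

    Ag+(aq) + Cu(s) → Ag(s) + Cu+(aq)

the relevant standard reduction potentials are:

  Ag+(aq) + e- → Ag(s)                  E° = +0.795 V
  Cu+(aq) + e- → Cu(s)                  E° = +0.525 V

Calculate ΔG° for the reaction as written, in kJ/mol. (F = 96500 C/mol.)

−26.1 kJ/mol

In the reaction as written Ag+(aq) is reduced, so the Ag⁺/Ag couple is the cathode and Cu⁺/Cu is the anode.
E°cell = +0.795 − (+0.525) = +0.270 V; balancing electrons gives n = 1.
ΔG° = −nFE°cell = −(1)(96500)(+0.270) J/mol = −26.1 kJ/mol.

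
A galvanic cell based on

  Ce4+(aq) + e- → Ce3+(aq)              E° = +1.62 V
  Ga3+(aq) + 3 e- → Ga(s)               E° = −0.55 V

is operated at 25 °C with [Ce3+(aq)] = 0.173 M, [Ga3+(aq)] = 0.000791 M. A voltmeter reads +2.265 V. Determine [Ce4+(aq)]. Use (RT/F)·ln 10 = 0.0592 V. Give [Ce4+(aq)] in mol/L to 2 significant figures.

Ce⁴⁺/Ce³⁺ is the cathode (higher E°); E°cell = +1.62 − (−0.55) = +2.17 V with n = 3.
Since E = E° − (0.0592/n)·log Q, log Q = n(E° − E)/0.0592 = −4.814.
Balancing electrons gives 3 Ce4+(aq) + Ga(s) → 3 Ce3+(aq) + Ga3+(aq); thus Q = ([Ce3+(aq)]^3·[Ga3+(aq)]) / [Ce4+(aq)]^3.
Substituting the known concentrations and solving, log [Ce4+(aq)] = −0.191 and [Ce4+(aq)] = 0.64 M.

0.64 M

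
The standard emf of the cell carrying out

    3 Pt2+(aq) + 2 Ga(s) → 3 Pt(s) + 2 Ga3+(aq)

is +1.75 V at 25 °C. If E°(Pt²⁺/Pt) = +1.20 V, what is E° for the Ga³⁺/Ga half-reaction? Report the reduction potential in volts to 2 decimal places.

−0.55 V

In the reaction as written the Pt²⁺/Pt couple is reduced (cathode) and Ga³⁺/Ga is oxidized (anode), so E°cell = E°(Pt²⁺/Pt) − E°(Ga³⁺/Ga).
E°(Ga³⁺/Ga) = E°(cathode) − E°cell = +1.20 − (+1.75) = −0.55 V.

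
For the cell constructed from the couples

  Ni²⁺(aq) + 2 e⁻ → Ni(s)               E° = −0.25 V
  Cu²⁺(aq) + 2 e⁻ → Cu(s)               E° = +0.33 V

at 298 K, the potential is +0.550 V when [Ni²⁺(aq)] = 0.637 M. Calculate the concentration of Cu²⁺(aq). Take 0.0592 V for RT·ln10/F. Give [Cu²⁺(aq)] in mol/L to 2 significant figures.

0.062 M

Cu²⁺/Cu is the cathode (higher E°); E°cell = +0.33 − (−0.25) = +0.58 V with n = 2.
From the Nernst equation, log Q = n(E° − E)/0.0592 = 2·(+0.58 − (+0.550))/0.0592 = 1.014.
For Cu²⁺(aq) + Ni(s) → Cu(s) + Ni²⁺(aq), the reaction quotient is Q = [Ni²⁺(aq)] / [Cu²⁺(aq)].
Solving for the unknown gives log [Cu²⁺(aq)] = −1.210, so [Cu²⁺(aq)] ≈ 0.062 M.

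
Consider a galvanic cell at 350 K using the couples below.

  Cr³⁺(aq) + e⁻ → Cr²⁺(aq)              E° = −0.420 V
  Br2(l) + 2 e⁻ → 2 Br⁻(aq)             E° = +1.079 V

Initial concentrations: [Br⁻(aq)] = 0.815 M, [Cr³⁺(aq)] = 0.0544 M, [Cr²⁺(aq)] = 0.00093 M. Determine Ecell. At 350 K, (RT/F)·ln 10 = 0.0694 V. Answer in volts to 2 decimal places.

Since E°(Br₂/Br⁻) > E°(Cr³⁺/Cr²⁺), Br₂/Br⁻ serves as the cathode.
The standard potential is +1.079 − (−0.420) = +1.499 V and the balanced reaction transfers n = 2 electrons.
Balancing gives Br2(l) + 2 Cr²⁺(aq) → 2 Br⁻(aq) + 2 Cr³⁺(aq); hence Q = ([Br⁻(aq)]^2·[Cr³⁺(aq)]^2) / [Cr²⁺(aq)]^2 = 2.27×10^3 (log Q = 3.357).
Applying E = E° − (RT ln10/nF)·log Q gives +1.499 − (0.0694/2)(3.357) = +1.38 V.

+1.38 V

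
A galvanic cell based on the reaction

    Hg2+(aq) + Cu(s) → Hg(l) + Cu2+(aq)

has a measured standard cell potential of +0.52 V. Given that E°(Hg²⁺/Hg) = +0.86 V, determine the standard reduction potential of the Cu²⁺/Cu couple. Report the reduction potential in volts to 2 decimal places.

+0.34 V

In the reaction as written the Hg²⁺/Hg couple is reduced (cathode) and Cu²⁺/Cu is oxidized (anode), so E°cell = E°(Hg²⁺/Hg) − E°(Cu²⁺/Cu).
E°(Cu²⁺/Cu) = E°(cathode) − E°cell = +0.86 − (+0.52) = +0.34 V.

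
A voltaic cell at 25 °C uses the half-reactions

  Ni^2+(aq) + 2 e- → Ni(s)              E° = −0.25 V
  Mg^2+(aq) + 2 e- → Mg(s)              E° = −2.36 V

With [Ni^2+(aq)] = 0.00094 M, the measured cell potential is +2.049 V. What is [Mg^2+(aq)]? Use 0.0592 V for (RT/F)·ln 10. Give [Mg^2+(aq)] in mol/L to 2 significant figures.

With Ni²⁺/Ni at the cathode and Mg²⁺/Mg at the anode, E°cell = −0.25 − (−2.36) = +2.11 V (n = 2).
Since E = E° − (0.0592/n)·log Q, log Q = n(E° − E)/0.0592 = 2.061.
Balancing electrons gives Ni^2+(aq) + Mg(s) → Ni(s) + Mg^2+(aq); thus Q = [Mg^2+(aq)] / [Ni^2+(aq)].
Substituting the known concentrations and solving, log [Mg^2+(aq)] = −0.966 and [Mg^2+(aq)] = 0.11 M.

0.11 M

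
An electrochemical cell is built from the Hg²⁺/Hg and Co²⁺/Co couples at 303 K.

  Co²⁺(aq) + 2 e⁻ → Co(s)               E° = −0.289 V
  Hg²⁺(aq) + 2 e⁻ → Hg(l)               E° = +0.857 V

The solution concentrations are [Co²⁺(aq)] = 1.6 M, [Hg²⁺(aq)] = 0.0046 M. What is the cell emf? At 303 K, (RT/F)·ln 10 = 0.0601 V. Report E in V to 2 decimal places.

Since E°(Hg²⁺/Hg) > E°(Co²⁺/Co), Hg²⁺/Hg serves as the cathode.
The standard potential is +0.857 − (−0.289) = +1.146 V and the balanced reaction transfers n = 2 electrons.
For the overall reaction Hg²⁺(aq) + Co(s) → Hg(l) + Co²⁺(aq), Q = [Co²⁺(aq)] / [Hg²⁺(aq)] = 348, giving log Q = 2.541.
By the Nernst equation, E = +1.146 − (0.0601/2)·(2.541) = +1.07 V.

+1.07 V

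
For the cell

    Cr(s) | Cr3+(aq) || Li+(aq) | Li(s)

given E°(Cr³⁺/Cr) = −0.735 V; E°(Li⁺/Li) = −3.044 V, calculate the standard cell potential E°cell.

−2.309 V

By convention the left-hand electrode in cell notation is the anode (oxidation) and the right-hand electrode is the cathode (reduction).
E°cell = E°(right) − E°(left) = −3.044 − (−0.735) = −2.309 V.
The negative sign shows that, as written, the cell would require an external voltage to drive the reaction.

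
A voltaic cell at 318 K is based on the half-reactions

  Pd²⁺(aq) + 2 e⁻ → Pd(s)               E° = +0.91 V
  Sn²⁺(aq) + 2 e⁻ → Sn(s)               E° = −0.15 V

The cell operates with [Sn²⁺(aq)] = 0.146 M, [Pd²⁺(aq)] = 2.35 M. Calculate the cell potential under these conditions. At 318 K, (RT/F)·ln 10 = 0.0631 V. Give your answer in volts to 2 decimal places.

+1.10 V

Since E°(Pd²⁺/Pd) > E°(Sn²⁺/Sn), Pd²⁺/Pd serves as the cathode.
E°cell = +0.91 − (−0.15) = +1.06 V, with n = 2 electrons transferred.
The balanced reaction is Pd²⁺(aq) + Sn(s) → Pd(s) + Sn²⁺(aq), so Q = [Sn²⁺(aq)] / [Pd²⁺(aq)] = 0.0621 and log Q = −1.207.
By the Nernst equation, E = +1.06 − (0.0631/2)·(−1.207) = +1.10 V.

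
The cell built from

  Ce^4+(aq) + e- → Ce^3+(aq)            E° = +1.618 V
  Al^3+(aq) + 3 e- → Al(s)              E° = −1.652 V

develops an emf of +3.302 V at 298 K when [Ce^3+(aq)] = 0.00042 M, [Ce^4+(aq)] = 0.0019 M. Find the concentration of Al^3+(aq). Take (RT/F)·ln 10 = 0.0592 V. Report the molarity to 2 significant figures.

The Ce⁴⁺/Ce³⁺ couple has the larger reduction potential, so it is the cathode: E°cell = +1.618 − (−1.652) = +3.270 V and n = 3.
Since E = E° − (0.0592/n)·log Q, log Q = n(E° − E)/0.0592 = −1.622.
The balanced reaction is 3 Ce^4+(aq) + Al(s) → 3 Ce^3+(aq) + Al^3+(aq), so Q = ([Ce^3+(aq)]^3·[Al^3+(aq)]) / [Ce^4+(aq)]^3.
Isolating [Al^3+(aq)] in Q = 10^{−1.622} yields log [Al^3+(aq)] = 0.345, i.e. 2.2 M.

2.2 M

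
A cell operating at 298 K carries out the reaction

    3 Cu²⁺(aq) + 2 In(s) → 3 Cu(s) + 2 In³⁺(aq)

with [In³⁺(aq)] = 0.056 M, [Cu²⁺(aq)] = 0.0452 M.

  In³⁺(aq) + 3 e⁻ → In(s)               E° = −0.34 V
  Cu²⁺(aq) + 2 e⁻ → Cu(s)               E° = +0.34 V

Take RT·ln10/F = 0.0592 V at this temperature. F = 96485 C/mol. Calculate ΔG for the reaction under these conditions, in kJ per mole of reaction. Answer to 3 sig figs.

−385 kJ/mol

E°cell = +0.34 − (−0.34) = +0.68 V; the balanced reaction transfers n = 6 electrons.
Q = [In³⁺(aq)]^2 / [Cu²⁺(aq)]^3 = 34, so log Q = 1.531 and E = +0.68 − (0.0592/6)(1.531) = +0.6649 V.
Finally ΔG = −nFE = −(6)(96485 C/mol)(+0.6649 V) = −385 kJ/mol.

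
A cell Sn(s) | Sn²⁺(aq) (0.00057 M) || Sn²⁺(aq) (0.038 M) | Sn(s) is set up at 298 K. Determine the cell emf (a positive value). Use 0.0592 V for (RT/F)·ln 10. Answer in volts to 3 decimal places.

0.054 V

For a concentration cell E°cell = 0, since both electrodes use the same couple.
The compartment with the higher Sn²⁺(aq) concentration (0.038 M) acts as the cathode; ions are reduced there and produced at the dilute (0.00057 M) anode.
With n = 2, Ecell = −(0.0592/2)·log([dilute]/[conc]) = −(0.0592/2)·log(0.00057/0.038) = +0.054 V.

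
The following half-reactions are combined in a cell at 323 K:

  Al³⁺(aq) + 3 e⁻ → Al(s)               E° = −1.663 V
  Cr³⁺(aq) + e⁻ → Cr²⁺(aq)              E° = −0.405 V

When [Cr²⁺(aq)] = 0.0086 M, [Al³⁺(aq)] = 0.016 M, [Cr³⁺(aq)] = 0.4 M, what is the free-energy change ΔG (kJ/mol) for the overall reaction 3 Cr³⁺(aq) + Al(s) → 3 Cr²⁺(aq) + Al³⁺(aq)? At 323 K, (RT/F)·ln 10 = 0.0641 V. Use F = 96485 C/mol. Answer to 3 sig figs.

E°cell = −0.405 − (−1.663) = +1.258 V; the balanced reaction transfers n = 3 electrons.
Here Q = ([Cr²⁺(aq)]^3·[Al³⁺(aq)]) / [Cr³⁺(aq)]^3 = 1.59×10^−7 (log Q = −6.799), giving E = +1.258 − (0.0641/3)·(−6.799) = +1.4033 V.
Finally ΔG = −nFE = −(3)(96485 C/mol)(+1.4033 V) = −406 kJ/mol.

−406 kJ/mol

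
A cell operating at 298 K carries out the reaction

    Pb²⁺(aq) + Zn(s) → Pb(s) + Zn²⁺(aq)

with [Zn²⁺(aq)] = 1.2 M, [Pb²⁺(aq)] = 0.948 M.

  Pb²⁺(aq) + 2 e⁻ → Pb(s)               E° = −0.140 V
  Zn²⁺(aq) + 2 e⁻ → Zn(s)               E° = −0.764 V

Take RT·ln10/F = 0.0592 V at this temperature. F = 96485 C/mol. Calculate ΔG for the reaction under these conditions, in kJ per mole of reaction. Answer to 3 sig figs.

With Pb²⁺/Pb reduced at the cathode, E°cell = −0.140 − (−0.764) = +0.624 V and n = 2.
Q = [Zn²⁺(aq)] / [Pb²⁺(aq)] = 1.27, so log Q = 0.102 and E = +0.624 − (0.0592/2)(0.102) = +0.6210 V.
Then ΔG = −nFE = −2 × 96485 × +0.6210 J/mol = −120 kJ/mol.

−120 kJ/mol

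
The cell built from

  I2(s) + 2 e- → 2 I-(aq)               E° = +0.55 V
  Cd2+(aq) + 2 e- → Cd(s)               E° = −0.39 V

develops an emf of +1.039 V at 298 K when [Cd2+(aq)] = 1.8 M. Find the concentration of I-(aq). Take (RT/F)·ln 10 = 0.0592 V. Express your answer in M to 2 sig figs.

I₂/I⁻ is the cathode (higher E°); E°cell = +0.55 − (−0.39) = +0.94 V with n = 2.
From the Nernst equation, log Q = n(E° − E)/0.0592 = 2·(+0.94 − (+1.039))/0.0592 = −3.345.
Balancing electrons gives I2(s) + Cd(s) → 2 I-(aq) + Cd2+(aq); thus Q = [I-(aq)]^2·[Cd2+(aq)].
Isolating [I-(aq)] in Q = 10^{−3.345} yields log [I-(aq)] = −1.800, i.e. 0.016 M.

0.016 M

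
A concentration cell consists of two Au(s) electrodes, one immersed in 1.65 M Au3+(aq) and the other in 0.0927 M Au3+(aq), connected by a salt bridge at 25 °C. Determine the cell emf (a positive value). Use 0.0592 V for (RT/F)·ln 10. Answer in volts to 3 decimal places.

0.025 V

For a concentration cell E°cell = 0, since both electrodes use the same couple.
The compartment with the higher Au3+(aq) concentration (1.65 M) acts as the cathode; ions are reduced there and produced at the dilute (0.0927 M) anode.
With n = 3, Ecell = −(0.0592/3)·log([dilute]/[conc]) = −(0.0592/3)·log(0.0927/1.65) = +0.025 V.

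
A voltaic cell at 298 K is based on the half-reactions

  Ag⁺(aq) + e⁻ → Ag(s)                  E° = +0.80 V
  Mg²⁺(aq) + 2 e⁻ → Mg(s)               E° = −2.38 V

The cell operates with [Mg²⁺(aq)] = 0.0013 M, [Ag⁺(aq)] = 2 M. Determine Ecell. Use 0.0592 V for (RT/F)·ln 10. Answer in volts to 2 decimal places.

+3.28 V

The Ag⁺/Ag couple has the more positive E°, so it is the cathode; Mg²⁺/Mg is the anode.
E°cell = E°cat − E°an = +0.80 − (−2.38) = +3.18 V; n = 2.
The balanced reaction is 2 Ag⁺(aq) + Mg(s) → 2 Ag(s) + Mg²⁺(aq), so Q = [Mg²⁺(aq)] / [Ag⁺(aq)]^2 = 0.000325 and log Q = −3.488.
E = E° − (0.0592/n)·log Q = +3.18 − (0.0592/2)(−3.488) = +3.28 V.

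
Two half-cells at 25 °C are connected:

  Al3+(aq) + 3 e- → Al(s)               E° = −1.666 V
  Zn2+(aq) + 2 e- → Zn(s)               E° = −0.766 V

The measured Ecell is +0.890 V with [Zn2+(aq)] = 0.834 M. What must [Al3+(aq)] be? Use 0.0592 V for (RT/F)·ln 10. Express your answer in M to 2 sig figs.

The Zn²⁺/Zn couple has the larger reduction potential, so it is the cathode: E°cell = −0.766 − (−1.666) = +0.900 V and n = 6.
Rearranging E = E° − (0.0592/n)·log Q gives log Q = 6(+0.900 − (+0.890))/0.0592 = 1.014.
For 3 Zn2+(aq) + 2 Al(s) → 3 Zn(s) + 2 Al3+(aq), the reaction quotient is Q = [Al3+(aq)]^2 / [Zn2+(aq)]^3.
Isolating [Al3+(aq)] in Q = 10^{1.014} yields log [Al3+(aq)] = 0.389, i.e. 2.4 M.

2.4 M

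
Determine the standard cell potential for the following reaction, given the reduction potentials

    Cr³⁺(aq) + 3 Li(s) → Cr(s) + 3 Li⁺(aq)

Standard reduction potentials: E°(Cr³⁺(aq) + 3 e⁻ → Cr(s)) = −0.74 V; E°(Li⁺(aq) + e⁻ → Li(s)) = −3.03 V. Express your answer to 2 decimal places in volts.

Cr³⁺(aq) gains electrons, so the Cr³⁺/Cr couple is the cathode; the Li⁺/Li couple is the anode.
E°cell = E°(cathode) − E°(anode) = −0.74 − (−3.03) = +2.29 V.

+2.29 V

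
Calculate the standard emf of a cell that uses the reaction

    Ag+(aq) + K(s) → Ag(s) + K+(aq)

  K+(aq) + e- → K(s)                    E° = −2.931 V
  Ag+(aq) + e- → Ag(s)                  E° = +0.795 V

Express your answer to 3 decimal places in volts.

Ag+(aq) gains electrons, so the Ag⁺/Ag couple is the cathode; the K⁺/K couple is the anode.
E°cell = E°(cathode) − E°(anode) = +0.795 − (−2.931) = +3.726 V.
The positive value indicates the reaction is spontaneous as written.

+3.726 V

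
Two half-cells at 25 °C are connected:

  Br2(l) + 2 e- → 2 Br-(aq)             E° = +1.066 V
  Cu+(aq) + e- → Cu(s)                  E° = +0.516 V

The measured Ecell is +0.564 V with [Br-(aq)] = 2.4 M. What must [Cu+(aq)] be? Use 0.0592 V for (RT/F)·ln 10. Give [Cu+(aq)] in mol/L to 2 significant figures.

0.24 M

With Br₂/Br⁻ at the cathode and Cu⁺/Cu at the anode, E°cell = +1.066 − (+0.516) = +0.550 V (n = 2).
From the Nernst equation, log Q = n(E° − E)/0.0592 = 2·(+0.550 − (+0.564))/0.0592 = −0.473.
For Br2(l) + 2 Cu(s) → 2 Br-(aq) + 2 Cu+(aq), the reaction quotient is Q = [Br-(aq)]^2·[Cu+(aq)]^2.
Solving for the unknown gives log [Cu+(aq)] = −0.617, so [Cu+(aq)] ≈ 0.24 M.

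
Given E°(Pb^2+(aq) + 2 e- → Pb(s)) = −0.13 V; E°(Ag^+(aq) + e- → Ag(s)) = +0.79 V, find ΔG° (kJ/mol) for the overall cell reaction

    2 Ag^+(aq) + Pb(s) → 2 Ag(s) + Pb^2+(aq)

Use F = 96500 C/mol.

−178 kJ/mol

In the reaction as written Ag^+(aq) is reduced, so the Ag⁺/Ag couple is the cathode and Pb²⁺/Pb is the anode.
E°cell = +0.79 − (−0.13) = +0.92 V; balancing electrons gives n = 2.
ΔG° = −nFE°cell = −(2)(96500)(+0.92) J/mol = −178 kJ/mol.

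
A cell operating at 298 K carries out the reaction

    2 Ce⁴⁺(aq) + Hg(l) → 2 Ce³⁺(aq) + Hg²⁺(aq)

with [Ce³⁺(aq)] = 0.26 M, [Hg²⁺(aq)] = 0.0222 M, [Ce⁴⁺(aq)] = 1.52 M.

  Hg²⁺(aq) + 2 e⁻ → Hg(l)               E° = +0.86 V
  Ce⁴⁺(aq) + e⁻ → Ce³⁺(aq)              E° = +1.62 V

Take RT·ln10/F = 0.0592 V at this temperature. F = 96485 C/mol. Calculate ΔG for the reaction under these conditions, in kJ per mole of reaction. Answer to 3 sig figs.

With Ce⁴⁺/Ce³⁺ reduced at the cathode, E°cell = +1.62 − (+0.86) = +0.76 V and n = 2.
Here Q = ([Ce³⁺(aq)]^2·[Hg²⁺(aq)]) / [Ce⁴⁺(aq)]^2 = 0.00065 (log Q = −3.187), giving E = +0.76 − (0.0592/2)·(−3.187) = +0.8543 V.
ΔG = −nFE = −(2)(96485)(+0.8543) J/mol = −165 kJ/mol.

−165 kJ/mol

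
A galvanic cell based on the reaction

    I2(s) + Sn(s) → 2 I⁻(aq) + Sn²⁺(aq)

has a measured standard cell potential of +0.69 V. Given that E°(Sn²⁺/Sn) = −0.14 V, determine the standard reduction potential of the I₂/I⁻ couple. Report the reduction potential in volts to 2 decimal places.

In the reaction as written the I₂/I⁻ couple is reduced (cathode) and Sn²⁺/Sn is oxidized (anode), so E°cell = E°(I₂/I⁻) − E°(Sn²⁺/Sn).
E°(I₂/I⁻) = E°cell + E°(anode) = +0.69 + (−0.14) = +0.55 V.

+0.55 V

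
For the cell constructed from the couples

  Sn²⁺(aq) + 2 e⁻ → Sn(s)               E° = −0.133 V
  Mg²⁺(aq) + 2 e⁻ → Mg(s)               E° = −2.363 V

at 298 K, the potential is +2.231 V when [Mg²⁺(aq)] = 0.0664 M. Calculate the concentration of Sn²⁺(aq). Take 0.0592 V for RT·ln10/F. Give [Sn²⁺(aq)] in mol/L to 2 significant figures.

0.072 M

Sn²⁺/Sn is the cathode (higher E°); E°cell = −0.133 − (−2.363) = +2.230 V with n = 2.
Since E = E° − (0.0592/n)·log Q, log Q = n(E° − E)/0.0592 = −0.034.
For Sn²⁺(aq) + Mg(s) → Sn(s) + Mg²⁺(aq), the reaction quotient is Q = [Mg²⁺(aq)] / [Sn²⁺(aq)].
Substituting the known concentrations and solving, log [Sn²⁺(aq)] = −1.144 and [Sn²⁺(aq)] = 0.072 M.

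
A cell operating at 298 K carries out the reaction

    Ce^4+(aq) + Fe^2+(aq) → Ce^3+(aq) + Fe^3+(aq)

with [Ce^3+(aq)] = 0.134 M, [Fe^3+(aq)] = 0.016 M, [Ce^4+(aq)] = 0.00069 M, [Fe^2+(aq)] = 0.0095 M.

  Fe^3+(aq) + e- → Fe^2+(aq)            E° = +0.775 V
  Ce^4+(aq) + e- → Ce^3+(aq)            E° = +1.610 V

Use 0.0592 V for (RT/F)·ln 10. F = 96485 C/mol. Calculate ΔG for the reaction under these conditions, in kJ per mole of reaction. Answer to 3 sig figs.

With Ce⁴⁺/Ce³⁺ reduced at the cathode, E°cell = +1.610 − (+0.775) = +0.835 V and n = 1.
The reaction quotient is ([Ce^3+(aq)]·[Fe^3+(aq)]) / ([Ce^4+(aq)]·[Fe^2+(aq)]) = 327; by Nernst, E = +0.835 − (0.0592/1)(2.515) = +0.6861 V.
Then ΔG = −nFE = −1 × 96485 × +0.6861 J/mol = −66.2 kJ/mol.

−66.2 kJ/mol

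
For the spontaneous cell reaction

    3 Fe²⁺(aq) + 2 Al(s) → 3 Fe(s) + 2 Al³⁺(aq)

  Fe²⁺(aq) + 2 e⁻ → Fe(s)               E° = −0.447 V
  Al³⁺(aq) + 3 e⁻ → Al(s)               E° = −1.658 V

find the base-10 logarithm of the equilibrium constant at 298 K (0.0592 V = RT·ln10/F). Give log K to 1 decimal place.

The Fe²⁺/Fe couple is reduced (cathode); E°cell = −0.447 − (−1.658) = +1.211 V with n = 6.
At equilibrium E = 0, so log K = nE°cell / 0.0592 = (6)(+1.211) / 0.0592 = 122.7.

log K = 122.7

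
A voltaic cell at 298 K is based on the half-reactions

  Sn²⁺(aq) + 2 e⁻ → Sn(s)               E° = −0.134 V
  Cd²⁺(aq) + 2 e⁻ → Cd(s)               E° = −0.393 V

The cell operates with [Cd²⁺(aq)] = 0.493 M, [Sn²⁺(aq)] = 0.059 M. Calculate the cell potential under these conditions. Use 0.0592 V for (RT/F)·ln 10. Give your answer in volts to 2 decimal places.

Since E°(Sn²⁺/Sn) > E°(Cd²⁺/Cd), Sn²⁺/Sn serves as the cathode.
The standard potential is −0.134 − (−0.393) = +0.259 V and the balanced reaction transfers n = 2 electrons.
Balancing gives Sn²⁺(aq) + Cd(s) → Sn(s) + Cd²⁺(aq); hence Q = [Cd²⁺(aq)] / [Sn²⁺(aq)] = 8.36 (log Q = 0.922).
By the Nernst equation, E = +0.259 − (0.0592/2)·(0.922) = +0.23 V.

+0.23 V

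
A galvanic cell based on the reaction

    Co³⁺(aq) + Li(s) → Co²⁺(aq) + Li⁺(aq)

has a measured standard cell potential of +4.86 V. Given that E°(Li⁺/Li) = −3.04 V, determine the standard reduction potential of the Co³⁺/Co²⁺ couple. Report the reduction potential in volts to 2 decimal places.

In the reaction as written the Co³⁺/Co²⁺ couple is reduced (cathode) and Li⁺/Li is oxidized (anode), so E°cell = E°(Co³⁺/Co²⁺) − E°(Li⁺/Li).
E°(Co³⁺/Co²⁺) = E°cell + E°(anode) = +4.86 + (−3.04) = +1.82 V.

+1.82 V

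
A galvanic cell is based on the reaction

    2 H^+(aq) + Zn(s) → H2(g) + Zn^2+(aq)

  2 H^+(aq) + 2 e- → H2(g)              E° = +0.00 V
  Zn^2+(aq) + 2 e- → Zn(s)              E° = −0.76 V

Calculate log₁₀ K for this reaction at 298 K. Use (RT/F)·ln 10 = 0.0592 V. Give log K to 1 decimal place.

The 2H⁺/H₂ couple is reduced (cathode); E°cell = +0.00 − (−0.76) = +0.76 V with n = 2.
At equilibrium E = 0, so log K = nE°cell / 0.0592 = (2)(+0.76) / 0.0592 = 25.7.

log K = 25.7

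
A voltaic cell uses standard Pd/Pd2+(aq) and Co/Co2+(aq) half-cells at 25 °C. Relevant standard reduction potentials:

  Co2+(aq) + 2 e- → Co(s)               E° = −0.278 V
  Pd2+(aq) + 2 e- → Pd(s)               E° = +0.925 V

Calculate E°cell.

The Pd²⁺/Pd couple has the higher E°, so Pd ion is reduced (cathode) and Co is oxidized (anode).
E°cell = E°(cathode) − E°(anode) = +0.925 − (−0.278) = +1.203 V.

+1.203 V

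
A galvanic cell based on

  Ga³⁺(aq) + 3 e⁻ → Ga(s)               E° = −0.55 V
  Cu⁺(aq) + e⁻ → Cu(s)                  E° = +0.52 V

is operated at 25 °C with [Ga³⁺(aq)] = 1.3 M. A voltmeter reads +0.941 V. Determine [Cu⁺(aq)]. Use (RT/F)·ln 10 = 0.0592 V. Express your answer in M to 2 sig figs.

With Cu⁺/Cu at the cathode and Ga³⁺/Ga at the anode, E°cell = +0.52 − (−0.55) = +1.07 V (n = 3).
Since E = E° − (0.0592/n)·log Q, log Q = n(E° − E)/0.0592 = 6.537.
Balancing electrons gives 3 Cu⁺(aq) + Ga(s) → 3 Cu(s) + Ga³⁺(aq); thus Q = [Ga³⁺(aq)] / [Cu⁺(aq)]^3.
Solving for the unknown gives log [Cu⁺(aq)] = −2.141, so [Cu⁺(aq)] ≈ 0.0072 M.

0.0072 M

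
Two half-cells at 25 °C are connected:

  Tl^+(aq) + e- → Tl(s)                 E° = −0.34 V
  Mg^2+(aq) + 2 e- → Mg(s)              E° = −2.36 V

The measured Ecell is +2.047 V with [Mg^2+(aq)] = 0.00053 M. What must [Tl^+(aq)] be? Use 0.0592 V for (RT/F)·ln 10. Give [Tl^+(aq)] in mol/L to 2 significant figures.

0.066 M

Tl⁺/Tl is the cathode (higher E°); E°cell = −0.34 − (−2.36) = +2.02 V with n = 2.
Since E = E° − (0.0592/n)·log Q, log Q = n(E° − E)/0.0592 = −0.912.
For 2 Tl^+(aq) + Mg(s) → 2 Tl(s) + Mg^2+(aq), the reaction quotient is Q = [Mg^2+(aq)] / [Tl^+(aq)]^2.
Isolating [Tl^+(aq)] in Q = 10^{−0.912} yields log [Tl^+(aq)] = −1.182, i.e. 0.066 M.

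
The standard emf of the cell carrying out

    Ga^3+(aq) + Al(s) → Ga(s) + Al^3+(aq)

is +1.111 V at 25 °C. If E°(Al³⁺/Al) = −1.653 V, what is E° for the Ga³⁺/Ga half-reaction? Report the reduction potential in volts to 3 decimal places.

In the reaction as written the Ga³⁺/Ga couple is reduced (cathode) and Al³⁺/Al is oxidized (anode), so E°cell = E°(Ga³⁺/Ga) − E°(Al³⁺/Al).
E°(Ga³⁺/Ga) = E°cell + E°(anode) = +1.111 + (−1.653) = −0.542 V.

−0.542 V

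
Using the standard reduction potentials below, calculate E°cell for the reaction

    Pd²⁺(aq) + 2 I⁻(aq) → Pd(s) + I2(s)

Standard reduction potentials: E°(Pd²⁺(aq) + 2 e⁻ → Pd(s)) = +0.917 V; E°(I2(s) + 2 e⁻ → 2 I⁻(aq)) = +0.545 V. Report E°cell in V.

In the reaction as written, Pd²⁺(aq) is reduced (cathode) and I2(s) is produced by oxidation at the anode.
E°cell = E°(cathode) − E°(anode) = +0.917 − (+0.545) = +0.372 V.
The positive value indicates the reaction is spontaneous as written.

+0.372 V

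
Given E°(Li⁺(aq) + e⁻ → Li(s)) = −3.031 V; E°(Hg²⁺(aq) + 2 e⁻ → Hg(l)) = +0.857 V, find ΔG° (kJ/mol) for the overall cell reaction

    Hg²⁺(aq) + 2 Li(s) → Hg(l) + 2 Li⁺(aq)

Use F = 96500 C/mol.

−750 kJ/mol

In the reaction as written Hg²⁺(aq) is reduced, so the Hg²⁺/Hg couple is the cathode and Li⁺/Li is the anode.
E°cell = +0.857 − (−3.031) = +3.888 V; balancing electrons gives n = 2.
ΔG° = −nFE°cell = −(2)(96500)(+3.888) J/mol = −750 kJ/mol.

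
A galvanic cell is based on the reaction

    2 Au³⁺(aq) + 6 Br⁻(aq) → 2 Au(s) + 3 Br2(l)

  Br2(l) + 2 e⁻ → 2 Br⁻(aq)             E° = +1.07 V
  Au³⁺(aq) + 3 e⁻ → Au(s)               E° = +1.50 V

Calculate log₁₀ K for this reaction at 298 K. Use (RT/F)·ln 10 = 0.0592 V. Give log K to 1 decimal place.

The Au³⁺/Au couple is reduced (cathode); E°cell = +1.50 − (+1.07) = +0.43 V with n = 6.
At equilibrium E = 0, so log K = nE°cell / 0.0592 = (6)(+0.43) / 0.0592 = 43.6.

log K = 43.6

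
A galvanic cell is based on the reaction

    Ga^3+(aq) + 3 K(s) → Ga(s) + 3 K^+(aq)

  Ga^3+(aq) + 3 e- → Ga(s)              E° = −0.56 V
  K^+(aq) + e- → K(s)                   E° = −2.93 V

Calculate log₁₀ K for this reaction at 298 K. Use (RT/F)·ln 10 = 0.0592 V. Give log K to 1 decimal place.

The Ga³⁺/Ga couple is reduced (cathode); E°cell = −0.56 − (−2.93) = +2.37 V with n = 3.
At equilibrium E = 0, so log K = nE°cell / 0.0592 = (3)(+2.37) / 0.0592 = 120.1.

log K = 120.1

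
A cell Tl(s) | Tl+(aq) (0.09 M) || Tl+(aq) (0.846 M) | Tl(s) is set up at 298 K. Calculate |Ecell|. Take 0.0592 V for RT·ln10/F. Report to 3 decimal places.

For a concentration cell E°cell = 0, since both electrodes use the same couple.
The compartment with the higher Tl+(aq) concentration (0.846 M) acts as the cathode; ions are reduced there and produced at the dilute (0.09 M) anode.
With n = 1, Ecell = −(0.0592/1)·log([dilute]/[conc]) = −(0.0592/1)·log(0.09/0.846) = +0.058 V.

0.058 V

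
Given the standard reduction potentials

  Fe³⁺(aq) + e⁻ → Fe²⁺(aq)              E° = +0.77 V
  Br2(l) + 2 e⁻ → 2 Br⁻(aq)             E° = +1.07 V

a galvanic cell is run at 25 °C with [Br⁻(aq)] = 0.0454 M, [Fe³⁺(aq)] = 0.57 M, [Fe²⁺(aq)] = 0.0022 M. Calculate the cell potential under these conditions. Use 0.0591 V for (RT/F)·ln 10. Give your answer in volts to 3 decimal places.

The Br₂/Br⁻ couple has the more positive E°, so it is the cathode; Fe³⁺/Fe²⁺ is the anode.
The standard potential is +1.07 − (+0.77) = +0.30 V and the balanced reaction transfers n = 2 electrons.
The balanced reaction is Br2(l) + 2 Fe²⁺(aq) → 2 Br⁻(aq) + 2 Fe³⁺(aq), so Q = ([Br⁻(aq)]^2·[Fe³⁺(aq)]^2) / [Fe²⁺(aq)]^2 = 138 and log Q = 2.141.
By the Nernst equation, E = +0.30 − (0.0591/2)·(2.141) = +0.237 V.

+0.237 V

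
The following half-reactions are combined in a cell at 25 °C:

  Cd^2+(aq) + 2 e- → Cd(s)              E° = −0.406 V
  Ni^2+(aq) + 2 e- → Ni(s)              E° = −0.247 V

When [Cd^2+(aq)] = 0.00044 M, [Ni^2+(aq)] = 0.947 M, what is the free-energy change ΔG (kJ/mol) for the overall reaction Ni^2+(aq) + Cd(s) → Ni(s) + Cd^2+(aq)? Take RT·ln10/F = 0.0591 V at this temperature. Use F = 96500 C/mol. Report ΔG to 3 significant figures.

−49.7 kJ/mol

With Ni²⁺/Ni reduced at the cathode, E°cell = −0.247 − (−0.406) = +0.159 V and n = 2.
Q = [Cd^2+(aq)] / [Ni^2+(aq)] = 0.000465, so log Q = −3.333 and E = +0.159 − (0.0591/2)(−3.333) = +0.2575 V.
Finally ΔG = −nFE = −(2)(96500 C/mol)(+0.2575 V) = −49.7 kJ/mol.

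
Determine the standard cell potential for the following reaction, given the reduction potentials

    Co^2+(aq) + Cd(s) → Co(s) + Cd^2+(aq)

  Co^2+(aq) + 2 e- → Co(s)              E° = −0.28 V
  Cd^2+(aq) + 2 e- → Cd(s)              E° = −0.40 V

+0.12 V

In the reaction as written, Co^2+(aq) is reduced (cathode) and Cd^2+(aq) is produced by oxidation at the anode.
E°cell = E°(cathode) − E°(anode) = −0.28 − (−0.40) = +0.12 V.
The positive value indicates the reaction is spontaneous as written.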